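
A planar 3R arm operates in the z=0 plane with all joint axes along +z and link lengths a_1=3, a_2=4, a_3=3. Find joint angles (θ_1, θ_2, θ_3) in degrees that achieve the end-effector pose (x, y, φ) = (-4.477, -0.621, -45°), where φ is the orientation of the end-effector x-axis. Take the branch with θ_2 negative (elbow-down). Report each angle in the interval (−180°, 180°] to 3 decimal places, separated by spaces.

-175.629 -29.980 160.609

wrist centre = target − a_3·(cos φ, sin φ) = (-6.5983, 1.5003)
cos θ_2 = (45.7888−3²−4²)/(2·3·4) = 0.8662; θ_2 = -29.9800° (elbow-down)
β = atan2(1.5003,-6.5983) = 167.1899°; ψ = atan2(-1.9988,6.4648) = -17.1806°
θ_1 = β − ψ = 184.3705°
θ_3 = φ − θ_1 − θ_2 = 160.6095° (wrapped to (-180°,180°])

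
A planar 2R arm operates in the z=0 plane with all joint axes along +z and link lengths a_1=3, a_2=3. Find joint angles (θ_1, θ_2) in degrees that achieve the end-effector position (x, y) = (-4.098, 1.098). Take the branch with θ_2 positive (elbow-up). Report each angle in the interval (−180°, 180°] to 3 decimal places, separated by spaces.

cos θ_2 = (17.9992−3²−3²)/(2·3·3) = -0.0000; θ_2 = 90.0025° (elbow-up)
β = atan2(1.0980,-4.0980) = 165.0007°; ψ = atan2(3.0000,2.9999) = 45.0013°
θ_1 = β − ψ = 119.9995°

119.999 90.003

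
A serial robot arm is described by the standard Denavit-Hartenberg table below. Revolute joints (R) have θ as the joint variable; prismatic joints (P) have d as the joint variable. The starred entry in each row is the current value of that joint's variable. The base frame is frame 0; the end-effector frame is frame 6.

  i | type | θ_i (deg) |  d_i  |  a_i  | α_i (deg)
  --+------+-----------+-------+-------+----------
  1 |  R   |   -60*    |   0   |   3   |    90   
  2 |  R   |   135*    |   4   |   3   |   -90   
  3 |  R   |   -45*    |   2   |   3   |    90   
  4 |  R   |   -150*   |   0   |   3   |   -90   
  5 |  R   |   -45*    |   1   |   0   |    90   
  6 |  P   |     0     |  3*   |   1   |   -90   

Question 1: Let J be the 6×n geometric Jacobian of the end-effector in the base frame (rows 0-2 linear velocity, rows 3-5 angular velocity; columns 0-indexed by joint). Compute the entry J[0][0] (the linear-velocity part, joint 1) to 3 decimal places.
4.608

axis z_0 = ẑ; lever o_n−o_0 = (-6.0043,-4.6079,1.5293)
cross product → J_v[:, 0] = (4.6079,-6.0043,0.0000)
J_ω[:, 0] = z_0
entry J[0][0] = 4.6079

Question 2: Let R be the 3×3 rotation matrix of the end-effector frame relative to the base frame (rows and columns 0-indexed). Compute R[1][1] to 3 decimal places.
0.291

End-effector y-axis (col 1 of R) = (0.9093,0.2910,0.2974)
R[1][1] = 0.2910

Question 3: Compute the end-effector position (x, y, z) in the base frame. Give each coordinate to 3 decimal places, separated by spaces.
after link 1: o_1 = (1.5000, -2.5981, 0.0000)
after link 2: o_2 = (-3.0248, -2.7610, 2.1213)
after link 3: o_3 = (-6.3190, -1.2978, 2.2071)
after link 4: o_4 = (-3.5481, -2.4228, 1.9687)
after link 5: o_5 = (-3.6731, -2.9134, 2.8311)
after link 6: o_6 = (-6.0043, -4.6079, 1.5293)

-6.004 -4.608 1.529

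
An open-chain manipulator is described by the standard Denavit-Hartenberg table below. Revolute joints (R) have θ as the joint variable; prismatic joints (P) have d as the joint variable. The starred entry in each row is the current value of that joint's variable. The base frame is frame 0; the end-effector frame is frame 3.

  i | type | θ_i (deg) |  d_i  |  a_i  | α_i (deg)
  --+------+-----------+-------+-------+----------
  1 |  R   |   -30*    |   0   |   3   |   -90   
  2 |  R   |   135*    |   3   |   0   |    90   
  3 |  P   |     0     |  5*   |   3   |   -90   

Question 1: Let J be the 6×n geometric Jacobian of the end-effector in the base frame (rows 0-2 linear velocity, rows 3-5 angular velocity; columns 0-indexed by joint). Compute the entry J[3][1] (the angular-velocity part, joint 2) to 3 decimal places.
0.500

axis z_1 = (0.5000,0.8660,0.0000); lever o_n−o_1 = (2.7247,1.8910,-5.6569)
cross product → J_v[:, 1] = (-4.8990,2.8284,-1.4142)
J_ω[:, 1] = z_1
entry J[3][1] = 0.5000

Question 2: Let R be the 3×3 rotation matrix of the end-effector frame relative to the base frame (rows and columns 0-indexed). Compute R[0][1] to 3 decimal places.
-0.612

End-effector y-axis (col 1 of R) = (-0.6124,0.3536,0.7071)
R[0][1] = -0.6124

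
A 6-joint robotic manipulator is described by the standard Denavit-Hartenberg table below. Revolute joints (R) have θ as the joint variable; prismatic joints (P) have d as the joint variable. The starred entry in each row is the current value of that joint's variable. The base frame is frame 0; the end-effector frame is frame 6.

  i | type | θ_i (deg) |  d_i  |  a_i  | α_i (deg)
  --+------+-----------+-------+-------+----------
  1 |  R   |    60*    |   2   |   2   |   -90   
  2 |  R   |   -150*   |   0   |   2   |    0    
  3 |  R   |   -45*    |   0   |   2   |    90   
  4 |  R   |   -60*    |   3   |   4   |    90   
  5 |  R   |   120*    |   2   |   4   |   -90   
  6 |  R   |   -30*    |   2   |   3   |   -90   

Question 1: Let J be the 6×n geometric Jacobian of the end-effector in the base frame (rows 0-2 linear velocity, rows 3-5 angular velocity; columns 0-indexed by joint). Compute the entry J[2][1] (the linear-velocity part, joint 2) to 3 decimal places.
axis z_1 = (-0.8660,0.5000,0.0000); lever o_n−o_1 = (1.6214,1.0943,-6.0510)
cross product → J_v[:, 1] = (-3.0255,-5.2403,-1.7584)
J_ω[:, 1] = z_1
entry J[2][1] = -1.7584

-1.758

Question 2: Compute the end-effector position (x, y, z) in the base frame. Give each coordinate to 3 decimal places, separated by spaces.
2.621 2.826 -4.051

after link 1: o_1 = (1.0000, 1.7321, 2.0000)
after link 2: o_2 = (0.1340, 0.2321, 3.0000)
after link 3: o_3 = (-0.8320, -1.4410, 2.4824)
after link 4: o_4 = (1.5904, -4.1736, -0.9331)
after link 5: o_5 = (2.7241, -0.7457, -3.5720)
after link 6: o_6 = (2.6214, 2.8264, -4.0510)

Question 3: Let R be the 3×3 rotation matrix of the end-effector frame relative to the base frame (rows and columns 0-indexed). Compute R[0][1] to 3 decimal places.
0.505

End-effector y-axis (col 1 of R) = (0.5051,-0.6252,-0.5950)
R[0][1] = 0.5051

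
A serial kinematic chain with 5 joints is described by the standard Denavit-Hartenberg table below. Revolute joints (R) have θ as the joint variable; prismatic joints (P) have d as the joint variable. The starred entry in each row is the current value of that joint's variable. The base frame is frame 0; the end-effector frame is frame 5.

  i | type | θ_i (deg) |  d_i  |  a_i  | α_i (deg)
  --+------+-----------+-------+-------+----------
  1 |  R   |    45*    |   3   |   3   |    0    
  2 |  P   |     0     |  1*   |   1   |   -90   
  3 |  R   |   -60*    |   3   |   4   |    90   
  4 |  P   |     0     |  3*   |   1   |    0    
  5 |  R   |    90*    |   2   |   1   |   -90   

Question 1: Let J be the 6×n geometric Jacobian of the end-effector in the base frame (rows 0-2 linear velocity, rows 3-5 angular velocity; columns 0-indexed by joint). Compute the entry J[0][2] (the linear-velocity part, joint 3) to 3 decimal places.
4.830

axis z_2 = (-0.7071,0.7071,0.0000); lever o_n−o_2 = (-4.1225,1.5343,6.8301)
cross product → J_v[:, 2] = (4.8296,4.8296,1.8301)
J_ω[:, 2] = z_2
entry J[0][2] = 4.8296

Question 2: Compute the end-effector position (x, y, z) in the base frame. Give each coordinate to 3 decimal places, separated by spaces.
after link 1: o_1 = (2.1213, 2.1213, 3.0000)
after link 2: o_2 = (2.8284, 2.8284, 4.0000)
after link 3: o_3 = (2.1213, 6.3640, 7.4641)
after link 4: o_4 = (0.6378, 4.8804, 9.8301)
after link 5: o_5 = (-1.2941, 4.3628, 10.8301)

-1.294 4.363 10.830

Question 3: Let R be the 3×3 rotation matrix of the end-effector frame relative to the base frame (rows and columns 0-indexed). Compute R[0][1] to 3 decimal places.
End-effector y-axis (col 1 of R) = (0.6124,0.6124,-0.5000)
R[0][1] = 0.6124

0.612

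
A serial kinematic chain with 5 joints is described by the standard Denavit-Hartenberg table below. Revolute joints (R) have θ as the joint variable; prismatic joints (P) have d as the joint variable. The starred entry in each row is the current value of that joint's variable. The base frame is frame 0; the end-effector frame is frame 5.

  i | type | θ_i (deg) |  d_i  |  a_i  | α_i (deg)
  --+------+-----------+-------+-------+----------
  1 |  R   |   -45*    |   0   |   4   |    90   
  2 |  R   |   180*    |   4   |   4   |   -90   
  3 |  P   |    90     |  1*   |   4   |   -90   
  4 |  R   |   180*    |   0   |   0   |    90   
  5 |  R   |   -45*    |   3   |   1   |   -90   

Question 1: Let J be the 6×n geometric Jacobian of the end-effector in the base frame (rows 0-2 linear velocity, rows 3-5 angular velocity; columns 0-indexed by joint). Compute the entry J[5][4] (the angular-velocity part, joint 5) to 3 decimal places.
1.000

axis z_4 = (0.0000,0.0000,1.0000); lever o_n−o_4 = (-1.0000,-0.0000,3.0000)
cross product → J_v[:, 4] = (0.0000,-1.0000,-0.0000)
J_ω[:, 4] = z_4
entry J[5][4] = 1.0000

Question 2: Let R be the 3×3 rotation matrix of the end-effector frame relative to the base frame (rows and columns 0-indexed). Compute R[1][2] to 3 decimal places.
-1.000

End-effector z-axis (col 2 of R) = (0.0000,-1.0000,0.0000)
R[1][2] = -1.0000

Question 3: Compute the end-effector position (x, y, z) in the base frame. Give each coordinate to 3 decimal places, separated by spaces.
-1.000 -0.000 2.000

after link 1: o_1 = (2.8284, -2.8284, 0.0000)
after link 2: o_2 = (-2.8284, -2.8284, 0.0000)
after link 3: o_3 = (-0.0000, 0.0000, -1.0000)
after link 4: o_4 = (-0.0000, 0.0000, -1.0000)
after link 5: o_5 = (-1.0000, -0.0000, 2.0000)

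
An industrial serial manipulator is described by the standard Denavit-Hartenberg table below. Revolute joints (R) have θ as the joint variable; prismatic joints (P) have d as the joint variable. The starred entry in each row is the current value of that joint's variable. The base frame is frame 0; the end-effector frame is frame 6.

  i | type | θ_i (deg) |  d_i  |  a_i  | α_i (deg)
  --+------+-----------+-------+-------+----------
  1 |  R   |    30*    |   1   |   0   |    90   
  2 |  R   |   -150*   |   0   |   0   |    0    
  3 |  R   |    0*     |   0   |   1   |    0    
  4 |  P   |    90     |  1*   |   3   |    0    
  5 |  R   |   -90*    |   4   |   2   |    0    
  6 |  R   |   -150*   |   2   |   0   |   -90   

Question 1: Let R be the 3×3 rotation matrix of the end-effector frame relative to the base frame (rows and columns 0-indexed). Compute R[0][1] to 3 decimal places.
End-effector y-axis (col 1 of R) = (-0.5000,0.8660,-0.0000)
R[0][1] = -0.5000

-0.500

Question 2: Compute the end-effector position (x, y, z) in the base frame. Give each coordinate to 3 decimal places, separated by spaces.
after link 1: o_1 = (0.0000, 0.0000, 1.0000)
after link 2: o_2 = (0.0000, 0.0000, 1.0000)
after link 3: o_3 = (-0.7500, -0.4330, 0.5000)
after link 4: o_4 = (1.0490, -0.5490, -2.0981)
after link 5: o_5 = (1.5490, -4.8792, -3.0981)
after link 6: o_6 = (2.5490, -6.6112, -3.0981)

2.549 -6.611 -3.098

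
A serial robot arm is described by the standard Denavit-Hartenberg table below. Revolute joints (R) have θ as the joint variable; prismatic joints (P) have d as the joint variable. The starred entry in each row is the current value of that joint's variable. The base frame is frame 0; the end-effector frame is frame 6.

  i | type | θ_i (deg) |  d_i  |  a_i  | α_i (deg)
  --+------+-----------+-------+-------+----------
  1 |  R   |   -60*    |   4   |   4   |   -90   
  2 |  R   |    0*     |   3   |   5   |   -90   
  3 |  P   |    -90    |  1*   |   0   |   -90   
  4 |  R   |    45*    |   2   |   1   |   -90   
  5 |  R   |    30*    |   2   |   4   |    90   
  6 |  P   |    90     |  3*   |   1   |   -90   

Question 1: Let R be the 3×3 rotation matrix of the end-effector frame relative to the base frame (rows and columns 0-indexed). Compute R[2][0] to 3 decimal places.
0.707

End-effector x-axis (col 0 of R) = (-0.6124,-0.3536,0.7071)
R[2][0] = 0.7071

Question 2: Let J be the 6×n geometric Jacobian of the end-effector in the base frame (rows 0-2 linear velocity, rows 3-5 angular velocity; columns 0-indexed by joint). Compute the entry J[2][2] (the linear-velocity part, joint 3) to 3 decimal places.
prismatic axis z_2 = (0.0000,0.0000,-1.0000)
J_v[:, 2] = z_2; J_ω[:, 2] = (0,0,0)
entry J[2][2] = -1.0000

-1.000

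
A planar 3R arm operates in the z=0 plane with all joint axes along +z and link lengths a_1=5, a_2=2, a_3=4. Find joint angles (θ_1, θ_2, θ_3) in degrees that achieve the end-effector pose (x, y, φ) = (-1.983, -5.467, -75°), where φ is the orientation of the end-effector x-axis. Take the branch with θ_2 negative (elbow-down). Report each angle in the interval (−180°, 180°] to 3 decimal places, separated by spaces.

wrist centre = target − a_3·(cos φ, sin φ) = (-3.0183, -1.6033)
cos θ_2 = (11.6806−5²−2²)/(2·5·2) = -0.8660; θ_2 = -149.9939° (elbow-down)
β = atan2(-1.6033,-3.0183) = -152.0229°; ψ = atan2(-1.0002,3.2681) = -17.0167°
θ_1 = β − ψ = -135.0063°
θ_3 = φ − θ_1 − θ_2 = -149.9998° (wrapped to (-180°,180°])

-135.006 -149.994 -150.000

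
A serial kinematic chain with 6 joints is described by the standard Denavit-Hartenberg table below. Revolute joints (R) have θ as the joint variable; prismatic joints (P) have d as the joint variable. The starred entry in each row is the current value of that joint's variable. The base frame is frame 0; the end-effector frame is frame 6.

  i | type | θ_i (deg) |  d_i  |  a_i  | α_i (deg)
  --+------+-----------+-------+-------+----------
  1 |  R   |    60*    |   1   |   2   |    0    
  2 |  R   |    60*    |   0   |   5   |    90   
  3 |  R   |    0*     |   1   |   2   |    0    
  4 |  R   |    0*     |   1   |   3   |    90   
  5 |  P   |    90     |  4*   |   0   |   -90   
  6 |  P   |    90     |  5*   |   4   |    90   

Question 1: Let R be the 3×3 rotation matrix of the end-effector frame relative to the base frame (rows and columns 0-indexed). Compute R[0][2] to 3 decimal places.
End-effector z-axis (col 2 of R) = (0.8660,0.5000,0.0000)
R[0][2] = 0.8660

0.866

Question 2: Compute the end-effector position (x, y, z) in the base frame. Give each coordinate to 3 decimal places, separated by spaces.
0.232 7.062 1.000

after link 1: o_1 = (1.0000, 1.7321, 1.0000)
after link 2: o_2 = (-1.5000, 6.0622, 1.0000)
after link 3: o_3 = (-1.6340, 8.2942, 1.0000)
after link 4: o_4 = (-2.2679, 11.3923, 1.0000)
after link 5: o_5 = (-2.2679, 11.3923, -3.0000)
after link 6: o_6 = (0.2321, 7.0622, 1.0000)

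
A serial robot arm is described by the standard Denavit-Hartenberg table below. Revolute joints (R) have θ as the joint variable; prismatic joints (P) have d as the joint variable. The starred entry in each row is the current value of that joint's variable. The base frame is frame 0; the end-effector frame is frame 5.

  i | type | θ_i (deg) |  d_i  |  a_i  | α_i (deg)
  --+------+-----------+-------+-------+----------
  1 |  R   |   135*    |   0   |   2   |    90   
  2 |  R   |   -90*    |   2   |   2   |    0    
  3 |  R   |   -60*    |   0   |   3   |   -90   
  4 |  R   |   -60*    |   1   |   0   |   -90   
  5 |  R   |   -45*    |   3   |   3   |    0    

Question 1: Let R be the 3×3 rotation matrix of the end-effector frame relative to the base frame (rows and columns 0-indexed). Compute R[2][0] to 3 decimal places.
End-effector x-axis (col 0 of R) = (0.3995,0.4665,-0.7891)
R[2][0] = -0.7891

-0.789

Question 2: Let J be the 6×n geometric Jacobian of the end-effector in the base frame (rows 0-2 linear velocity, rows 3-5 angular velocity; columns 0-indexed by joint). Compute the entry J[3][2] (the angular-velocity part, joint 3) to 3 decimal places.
axis z_2 = (0.7071,0.7071,0.0000); lever o_n−o_2 = (3.2125,-2.7357,-6.0325)
cross product → J_v[:, 2] = (-4.2656,4.2656,-4.2060)
J_ω[:, 2] = z_2
entry J[3][2] = 0.7071

0.707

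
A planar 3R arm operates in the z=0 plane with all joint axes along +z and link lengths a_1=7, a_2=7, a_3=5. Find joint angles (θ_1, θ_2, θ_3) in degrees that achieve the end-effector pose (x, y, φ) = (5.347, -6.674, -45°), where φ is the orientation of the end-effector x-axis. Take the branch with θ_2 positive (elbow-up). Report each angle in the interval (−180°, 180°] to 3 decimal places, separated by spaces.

-135.006 149.998 -59.992

wrist centre = target − a_3·(cos φ, sin φ) = (1.8115, -3.1385)
cos θ_2 = (13.1314−7²−7²)/(2·7·7) = -0.8660; θ_2 = 149.9978° (elbow-up)
β = atan2(-3.1385,1.8115) = -60.0072°; ψ = atan2(3.5002,0.9380) = 74.9989°
θ_1 = β − ψ = -135.0061°
θ_3 = φ − θ_1 − θ_2 = -59.9917° (wrapped to (-180°,180°])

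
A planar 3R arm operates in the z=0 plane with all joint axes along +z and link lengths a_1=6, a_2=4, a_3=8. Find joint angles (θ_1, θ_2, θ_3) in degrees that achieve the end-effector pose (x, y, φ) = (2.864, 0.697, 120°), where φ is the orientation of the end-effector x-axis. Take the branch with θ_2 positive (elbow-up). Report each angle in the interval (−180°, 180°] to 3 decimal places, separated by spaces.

wrist centre = target − a_3·(cos φ, sin φ) = (6.8640, -6.2312)
cos θ_2 = (85.9424−6²−4²)/(2·6·4) = 0.7071; θ_2 = 44.9979° (elbow-up)
β = atan2(-6.2312,6.8640) = -42.2335°; ψ = atan2(2.8283,8.8285) = 17.7635°
θ_1 = β − ψ = -59.9969°
θ_3 = φ − θ_1 − θ_2 = 134.9991° (wrapped to (-180°,180°])

-59.997 44.998 134.999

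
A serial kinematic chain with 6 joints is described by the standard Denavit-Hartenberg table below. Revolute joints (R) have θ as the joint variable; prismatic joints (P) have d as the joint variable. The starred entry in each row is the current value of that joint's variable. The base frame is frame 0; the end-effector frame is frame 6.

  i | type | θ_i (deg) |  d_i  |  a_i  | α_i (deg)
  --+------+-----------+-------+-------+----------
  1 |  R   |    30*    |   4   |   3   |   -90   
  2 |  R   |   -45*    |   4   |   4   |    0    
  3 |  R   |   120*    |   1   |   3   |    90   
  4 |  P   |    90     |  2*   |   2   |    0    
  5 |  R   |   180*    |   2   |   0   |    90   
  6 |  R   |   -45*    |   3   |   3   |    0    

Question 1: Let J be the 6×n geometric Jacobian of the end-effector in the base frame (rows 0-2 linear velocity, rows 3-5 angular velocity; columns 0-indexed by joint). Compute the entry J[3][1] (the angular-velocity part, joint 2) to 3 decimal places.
-0.500

axis z_1 = (-0.5000,0.8660,0.0000); lever o_n−o_1 = (1.5817,6.5466,3.3147)
cross product → J_v[:, 1] = (2.8706,1.6573,-4.6431)
J_ω[:, 1] = z_1
entry J[3][1] = -0.5000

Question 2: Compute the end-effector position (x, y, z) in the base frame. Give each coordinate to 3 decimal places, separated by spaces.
after link 1: o_1 = (2.5981, 1.5000, 4.0000)
after link 2: o_2 = (3.0476, 6.3783, 6.8284)
after link 3: o_3 = (3.2200, 7.6326, 3.9306)
after link 4: o_4 = (3.8930, 10.3305, 4.4483)
after link 5: o_5 = (5.5661, 11.2965, 4.9659)
after link 6: o_6 = (4.1798, 8.0466, 7.3147)

4.180 8.047 7.315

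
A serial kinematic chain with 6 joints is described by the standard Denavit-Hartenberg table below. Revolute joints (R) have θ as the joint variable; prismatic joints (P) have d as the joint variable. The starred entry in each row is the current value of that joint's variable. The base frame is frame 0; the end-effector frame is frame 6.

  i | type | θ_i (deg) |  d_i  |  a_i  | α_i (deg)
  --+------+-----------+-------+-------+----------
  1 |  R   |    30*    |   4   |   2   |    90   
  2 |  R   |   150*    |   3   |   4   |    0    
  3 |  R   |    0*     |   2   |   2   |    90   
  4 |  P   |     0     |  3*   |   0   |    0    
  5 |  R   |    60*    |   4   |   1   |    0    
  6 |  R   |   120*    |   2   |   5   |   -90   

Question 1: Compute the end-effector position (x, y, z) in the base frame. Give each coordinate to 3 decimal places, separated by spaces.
7.437 -2.480 12.544

after link 1: o_1 = (1.7321, 1.0000, 4.0000)
after link 2: o_2 = (0.2321, -3.3301, 6.0000)
after link 3: o_3 = (-0.2679, -5.9282, 7.0000)
after link 4: o_4 = (1.0311, -5.1782, 9.5981)
after link 5: o_5 = (2.8212, -5.1447, 13.3122)
after link 6: o_6 = (7.4372, -2.4796, 12.5442)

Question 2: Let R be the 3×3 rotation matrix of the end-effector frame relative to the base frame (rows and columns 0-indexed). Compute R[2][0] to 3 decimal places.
-0.500

End-effector x-axis (col 0 of R) = (0.7500,0.4330,-0.5000)
R[2][0] = -0.5000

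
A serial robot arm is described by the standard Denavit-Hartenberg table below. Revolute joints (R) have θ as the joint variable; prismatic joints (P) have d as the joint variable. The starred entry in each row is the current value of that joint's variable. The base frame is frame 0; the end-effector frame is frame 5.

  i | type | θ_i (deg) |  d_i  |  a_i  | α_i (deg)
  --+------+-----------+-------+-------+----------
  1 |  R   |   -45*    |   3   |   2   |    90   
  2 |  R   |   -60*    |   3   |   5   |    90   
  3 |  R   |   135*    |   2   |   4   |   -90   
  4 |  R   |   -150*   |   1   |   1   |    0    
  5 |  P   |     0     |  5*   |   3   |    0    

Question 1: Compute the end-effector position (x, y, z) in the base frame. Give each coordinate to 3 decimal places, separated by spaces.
-0.291 1.512 0.672

after link 1: o_1 = (1.4142, -1.4142, 3.0000)
after link 2: o_2 = (1.0607, -5.3033, -1.3301)
after link 3: o_3 = (-3.1641, -5.0786, 0.1194)
after link 4: o_4 = (-2.5708, -3.8059, -0.0486)
after link 5: o_5 = (-0.2908, 1.5122, 0.6723)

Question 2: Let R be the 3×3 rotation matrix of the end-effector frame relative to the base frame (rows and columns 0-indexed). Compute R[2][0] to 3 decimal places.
-0.780

End-effector x-axis (col 0 of R) = (0.3433,0.5227,-0.7803)
R[2][0] = -0.7803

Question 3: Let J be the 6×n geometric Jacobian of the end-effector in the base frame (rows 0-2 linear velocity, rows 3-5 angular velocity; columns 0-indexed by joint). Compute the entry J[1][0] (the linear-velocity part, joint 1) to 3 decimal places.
axis z_0 = ẑ; lever o_n−o_0 = (-0.2908,1.5122,0.6723)
cross product → J_v[:, 0] = (-1.5122,-0.2908,0.0000)
J_ω[:, 0] = z_0
entry J[1][0] = -0.2908

-0.291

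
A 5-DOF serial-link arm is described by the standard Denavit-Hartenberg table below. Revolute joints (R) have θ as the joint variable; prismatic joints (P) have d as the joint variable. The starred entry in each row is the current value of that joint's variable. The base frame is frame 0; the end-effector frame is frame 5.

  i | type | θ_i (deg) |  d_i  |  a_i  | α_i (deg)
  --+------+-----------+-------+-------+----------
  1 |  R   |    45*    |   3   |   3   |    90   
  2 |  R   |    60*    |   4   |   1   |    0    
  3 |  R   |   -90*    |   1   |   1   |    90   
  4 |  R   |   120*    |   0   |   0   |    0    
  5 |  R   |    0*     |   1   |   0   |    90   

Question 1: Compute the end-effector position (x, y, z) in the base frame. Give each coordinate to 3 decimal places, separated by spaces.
6.269 -0.802 2.500

after link 1: o_1 = (2.1213, 2.1213, 3.0000)
after link 2: o_2 = (5.3033, -0.3536, 3.8660)
after link 3: o_3 = (6.6228, -0.4483, 3.3660)
after link 4: o_4 = (6.6228, -0.4483, 3.3660)
after link 5: o_5 = (6.2692, -0.8018, 2.5000)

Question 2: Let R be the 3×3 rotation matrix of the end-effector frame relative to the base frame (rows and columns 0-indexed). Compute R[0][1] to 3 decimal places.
-0.354

End-effector y-axis (col 1 of R) = (-0.3536,-0.3536,-0.8660)
R[0][1] = -0.3536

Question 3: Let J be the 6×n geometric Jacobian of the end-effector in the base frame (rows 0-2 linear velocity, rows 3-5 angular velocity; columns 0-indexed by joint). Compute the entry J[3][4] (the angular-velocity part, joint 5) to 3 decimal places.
-0.354

axis z_4 = (-0.3536,-0.3536,-0.8660); lever o_n−o_4 = (-0.3536,-0.3536,-0.8660)
cross product → J_v[:, 4] = (0.0000,0.0000,-0.0000)
J_ω[:, 4] = z_4
entry J[3][4] = -0.3536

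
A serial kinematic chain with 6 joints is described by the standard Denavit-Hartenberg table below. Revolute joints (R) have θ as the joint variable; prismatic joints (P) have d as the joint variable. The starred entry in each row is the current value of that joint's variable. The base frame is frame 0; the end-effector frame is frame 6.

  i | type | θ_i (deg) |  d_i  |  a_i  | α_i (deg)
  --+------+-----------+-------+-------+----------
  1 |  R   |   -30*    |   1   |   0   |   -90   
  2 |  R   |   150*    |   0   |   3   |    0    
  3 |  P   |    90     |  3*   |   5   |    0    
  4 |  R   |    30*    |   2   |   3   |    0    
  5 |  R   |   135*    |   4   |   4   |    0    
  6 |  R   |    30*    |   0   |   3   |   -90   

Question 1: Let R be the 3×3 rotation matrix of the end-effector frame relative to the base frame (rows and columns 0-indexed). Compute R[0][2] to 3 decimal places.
-0.837

End-effector z-axis (col 2 of R) = (-0.8365,0.4830,-0.2588)
R[0][2] = -0.8365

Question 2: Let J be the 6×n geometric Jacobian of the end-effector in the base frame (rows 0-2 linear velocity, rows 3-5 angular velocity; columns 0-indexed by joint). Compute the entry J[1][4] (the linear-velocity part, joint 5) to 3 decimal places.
axis z_4 = (0.5000,0.8660,0.0000); lever o_n−o_4 = (5.1219,1.6617,-5.7262)
cross product → J_v[:, 4] = (-4.9590,2.8631,-3.6049)
J_ω[:, 4] = z_4
entry J[1][4] = 2.8631

2.863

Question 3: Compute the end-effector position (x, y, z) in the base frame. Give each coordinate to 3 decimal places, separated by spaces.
after link 1: o_1 = (0.0000, 0.0000, 1.0000)
after link 2: o_2 = (-2.2500, 1.2990, -0.5000)
after link 3: o_3 = (-2.9151, 5.1471, 3.8301)
after link 4: o_4 = (-1.9151, 6.8792, 6.8301)
after link 5: o_5 = (2.5344, 8.9291, 4.0017)
after link 6: o_6 = (3.2069, 8.5408, 1.1039)

3.207 8.541 1.104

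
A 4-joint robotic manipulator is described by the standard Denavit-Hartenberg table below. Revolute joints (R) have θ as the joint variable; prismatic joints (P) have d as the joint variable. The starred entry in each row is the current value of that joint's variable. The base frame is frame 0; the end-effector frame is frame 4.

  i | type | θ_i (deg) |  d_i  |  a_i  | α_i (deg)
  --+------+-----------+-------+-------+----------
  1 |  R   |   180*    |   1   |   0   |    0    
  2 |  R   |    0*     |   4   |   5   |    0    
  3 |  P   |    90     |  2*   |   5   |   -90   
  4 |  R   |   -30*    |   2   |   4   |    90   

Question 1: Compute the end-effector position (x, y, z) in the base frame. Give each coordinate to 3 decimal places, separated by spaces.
-3.000 -8.464 9.000

after link 1: o_1 = (0.0000, 0.0000, 1.0000)
after link 2: o_2 = (-5.0000, 0.0000, 5.0000)
after link 3: o_3 = (-5.0000, -5.0000, 7.0000)
after link 4: o_4 = (-3.0000, -8.4641, 9.0000)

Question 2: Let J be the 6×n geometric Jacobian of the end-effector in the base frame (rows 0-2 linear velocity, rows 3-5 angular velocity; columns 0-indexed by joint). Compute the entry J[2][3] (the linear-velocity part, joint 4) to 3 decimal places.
-3.464

axis z_3 = (1.0000,-0.0000,0.0000); lever o_n−o_3 = (2.0000,-3.4641,2.0000)
cross product → J_v[:, 3] = (-0.0000,-2.0000,-3.4641)
J_ω[:, 3] = z_3
entry J[2][3] = -3.4641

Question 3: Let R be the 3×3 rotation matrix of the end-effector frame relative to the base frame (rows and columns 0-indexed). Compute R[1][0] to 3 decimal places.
-0.866

End-effector x-axis (col 0 of R) = (-0.0000,-0.8660,0.5000)
R[1][0] = -0.8660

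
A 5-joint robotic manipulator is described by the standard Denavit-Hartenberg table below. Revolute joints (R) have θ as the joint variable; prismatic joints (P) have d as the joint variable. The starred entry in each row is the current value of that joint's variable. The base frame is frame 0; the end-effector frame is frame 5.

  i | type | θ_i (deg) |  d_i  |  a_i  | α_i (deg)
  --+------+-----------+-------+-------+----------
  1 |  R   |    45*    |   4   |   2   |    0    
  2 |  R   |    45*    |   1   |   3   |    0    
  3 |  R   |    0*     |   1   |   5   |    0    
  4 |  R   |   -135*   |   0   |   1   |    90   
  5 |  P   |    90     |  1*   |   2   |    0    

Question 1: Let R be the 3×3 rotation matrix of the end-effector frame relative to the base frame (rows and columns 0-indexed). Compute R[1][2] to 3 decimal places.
-0.707

End-effector z-axis (col 2 of R) = (-0.7071,-0.7071,0.0000)
R[1][2] = -0.7071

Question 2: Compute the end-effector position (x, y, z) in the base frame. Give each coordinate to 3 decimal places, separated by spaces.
after link 1: o_1 = (1.4142, 1.4142, 4.0000)
after link 2: o_2 = (1.4142, 4.4142, 5.0000)
after link 3: o_3 = (1.4142, 9.4142, 6.0000)
after link 4: o_4 = (2.1213, 8.7071, 6.0000)
after link 5: o_5 = (1.4142, 8.0000, 8.0000)

1.414 8.000 8.000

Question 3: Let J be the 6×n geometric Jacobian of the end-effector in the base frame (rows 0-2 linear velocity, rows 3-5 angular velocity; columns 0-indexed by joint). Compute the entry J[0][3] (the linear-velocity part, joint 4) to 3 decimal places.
axis z_3 = (0.0000,0.0000,1.0000); lever o_n−o_3 = (0.0000,-1.4142,2.0000)
cross product → J_v[:, 3] = (1.4142,0.0000,-0.0000)
J_ω[:, 3] = z_3
entry J[0][3] = 1.4142

1.414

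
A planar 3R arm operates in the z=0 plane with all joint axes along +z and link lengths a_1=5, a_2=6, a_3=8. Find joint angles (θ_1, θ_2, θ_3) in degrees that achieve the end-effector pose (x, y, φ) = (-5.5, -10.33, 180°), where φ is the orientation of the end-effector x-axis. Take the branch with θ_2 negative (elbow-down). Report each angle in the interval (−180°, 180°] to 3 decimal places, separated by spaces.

-59.997 -30.005 -89.998

wrist centre = target − a_3·(cos φ, sin φ) = (2.5000, -10.3300)
cos θ_2 = (112.9589−5²−6²)/(2·5·6) = 0.8660; θ_2 = -30.0050° (elbow-down)
β = atan2(-10.3300,2.5000) = -76.3952°; ψ = atan2(-3.0005,10.1959) = -16.3981°
θ_1 = β − ψ = -59.9971°
θ_3 = φ − θ_1 − θ_2 = -89.9979° (wrapped to (-180°,180°])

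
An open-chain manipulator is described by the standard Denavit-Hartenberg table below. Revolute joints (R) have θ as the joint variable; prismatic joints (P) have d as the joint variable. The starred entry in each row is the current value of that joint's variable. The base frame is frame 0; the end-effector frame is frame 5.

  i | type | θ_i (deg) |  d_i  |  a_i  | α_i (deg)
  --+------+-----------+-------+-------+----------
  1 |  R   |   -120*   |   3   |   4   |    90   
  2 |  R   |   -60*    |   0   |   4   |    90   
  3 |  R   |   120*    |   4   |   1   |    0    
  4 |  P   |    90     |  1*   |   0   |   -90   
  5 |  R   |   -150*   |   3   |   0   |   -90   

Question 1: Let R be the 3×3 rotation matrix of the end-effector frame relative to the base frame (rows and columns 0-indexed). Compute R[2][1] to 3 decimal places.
End-effector y-axis (col 1 of R) = (-0.6250,0.6495,0.4330)
R[2][1] = 0.4330

0.433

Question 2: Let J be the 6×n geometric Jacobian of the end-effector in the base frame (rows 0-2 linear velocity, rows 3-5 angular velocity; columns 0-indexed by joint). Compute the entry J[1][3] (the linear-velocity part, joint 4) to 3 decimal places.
0.750

prismatic axis z_3 = (0.4330,0.7500,-0.5000)
J_v[:, 3] = z_3; J_ω[:, 3] = (0,0,0)
entry J[1][3] = 0.7500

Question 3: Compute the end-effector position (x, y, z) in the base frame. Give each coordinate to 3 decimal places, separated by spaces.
0.415 -2.745 -3.830

after link 1: o_1 = (-2.0000, -3.4641, 3.0000)
after link 2: o_2 = (-3.0000, -5.1962, -0.4641)
after link 3: o_3 = (-1.8929, -1.5466, -2.0311)
after link 4: o_4 = (-1.4599, -0.7966, -2.5311)
after link 5: o_5 = (0.4151, -2.7452, -3.8301)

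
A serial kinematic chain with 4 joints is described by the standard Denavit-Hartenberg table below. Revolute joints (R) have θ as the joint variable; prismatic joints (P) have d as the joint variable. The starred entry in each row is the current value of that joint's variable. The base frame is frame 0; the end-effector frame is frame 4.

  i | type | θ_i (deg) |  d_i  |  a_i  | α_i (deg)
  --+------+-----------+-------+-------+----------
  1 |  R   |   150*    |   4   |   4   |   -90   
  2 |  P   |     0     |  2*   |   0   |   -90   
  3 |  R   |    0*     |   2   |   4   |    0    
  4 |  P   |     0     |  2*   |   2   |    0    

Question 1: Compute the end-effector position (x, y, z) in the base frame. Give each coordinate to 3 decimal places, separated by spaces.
after link 1: o_1 = (-3.4641, 2.0000, 4.0000)
after link 2: o_2 = (-4.4641, 0.2679, 4.0000)
after link 3: o_3 = (-7.9282, 2.2679, 2.0000)
after link 4: o_4 = (-9.6603, 3.2679, 0.0000)

-9.660 3.268 0.000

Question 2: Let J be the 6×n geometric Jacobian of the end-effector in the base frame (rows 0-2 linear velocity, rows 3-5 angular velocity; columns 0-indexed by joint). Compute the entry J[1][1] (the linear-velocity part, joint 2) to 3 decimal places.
-0.866

prismatic axis z_1 = (-0.5000,-0.8660,0.0000)
J_v[:, 1] = z_1; J_ω[:, 1] = (0,0,0)
entry J[1][1] = -0.8660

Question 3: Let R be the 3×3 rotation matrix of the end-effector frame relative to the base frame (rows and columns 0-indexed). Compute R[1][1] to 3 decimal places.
0.866

End-effector y-axis (col 1 of R) = (0.5000,0.8660,-0.0000)
R[1][1] = 0.8660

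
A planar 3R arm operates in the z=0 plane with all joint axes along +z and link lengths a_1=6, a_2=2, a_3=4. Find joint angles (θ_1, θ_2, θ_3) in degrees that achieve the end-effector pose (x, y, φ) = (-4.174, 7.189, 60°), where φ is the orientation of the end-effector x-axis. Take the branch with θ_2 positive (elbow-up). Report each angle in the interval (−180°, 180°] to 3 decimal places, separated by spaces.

134.995 60.019 -135.014

wrist centre = target − a_3·(cos φ, sin φ) = (-6.1740, 3.7249)
cos θ_2 = (51.9931−6²−2²)/(2·6·2) = 0.4997; θ_2 = 60.0189° (elbow-up)
β = atan2(3.7249,-6.1740) = 148.8966°; ψ = atan2(1.7324,6.9994) = 13.9015°
θ_1 = β − ψ = 134.9951°
θ_3 = φ − θ_1 − θ_2 = -135.0140° (wrapped to (-180°,180°])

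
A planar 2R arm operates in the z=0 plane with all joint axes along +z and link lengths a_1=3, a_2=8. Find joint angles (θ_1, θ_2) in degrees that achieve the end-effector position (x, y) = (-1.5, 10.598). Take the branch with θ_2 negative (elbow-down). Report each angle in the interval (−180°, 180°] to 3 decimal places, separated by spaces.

cos θ_2 = (114.5676−3²−8²)/(2·3·8) = 0.8660; θ_2 = -30.0039° (elbow-down)
β = atan2(10.5980,-1.5000) = 98.0559°; ψ = atan2(-4.0005,9.9279) = -21.9470°
θ_1 = β − ψ = 120.0029°

120.003 -30.004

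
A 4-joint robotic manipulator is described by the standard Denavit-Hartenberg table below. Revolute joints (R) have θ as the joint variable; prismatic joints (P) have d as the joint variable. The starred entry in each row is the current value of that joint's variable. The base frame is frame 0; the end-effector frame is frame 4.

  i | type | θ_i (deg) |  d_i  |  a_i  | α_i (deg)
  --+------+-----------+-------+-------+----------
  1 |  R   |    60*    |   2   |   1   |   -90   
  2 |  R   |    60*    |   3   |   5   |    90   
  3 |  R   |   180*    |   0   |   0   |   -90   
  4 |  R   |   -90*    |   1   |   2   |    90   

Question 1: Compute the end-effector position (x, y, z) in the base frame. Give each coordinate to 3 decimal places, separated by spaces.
after link 1: o_1 = (0.5000, 0.8660, 2.0000)
after link 2: o_2 = (-0.8481, 4.5311, -2.3301)
after link 3: o_3 = (-0.8481, 4.5311, -2.3301)
after link 4: o_4 = (0.8840, 5.5311, -1.3301)

0.884 5.531 -1.330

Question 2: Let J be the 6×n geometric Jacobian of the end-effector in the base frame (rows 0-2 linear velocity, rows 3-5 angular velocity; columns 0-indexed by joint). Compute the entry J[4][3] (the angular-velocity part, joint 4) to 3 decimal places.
axis z_3 = (0.8660,-0.5000,0.0000); lever o_n−o_3 = (1.7321,1.0000,1.0000)
cross product → J_v[:, 3] = (-0.5000,-0.8660,1.7321)
J_ω[:, 3] = z_3
entry J[4][3] = -0.5000

-0.500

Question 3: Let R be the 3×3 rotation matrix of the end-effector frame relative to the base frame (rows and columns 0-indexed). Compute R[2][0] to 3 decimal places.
End-effector x-axis (col 0 of R) = (0.4330,0.7500,0.5000)
R[2][0] = 0.5000

0.500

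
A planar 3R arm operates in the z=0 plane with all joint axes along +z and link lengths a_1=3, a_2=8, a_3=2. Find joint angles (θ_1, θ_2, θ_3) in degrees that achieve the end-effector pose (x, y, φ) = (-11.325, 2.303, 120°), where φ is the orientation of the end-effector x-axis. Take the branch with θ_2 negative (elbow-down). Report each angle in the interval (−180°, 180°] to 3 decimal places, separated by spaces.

-149.990 -45.016 -44.994

wrist centre = target − a_3·(cos φ, sin φ) = (-10.3250, 0.5709)
cos θ_2 = (106.9316−3²−8²)/(2·3·8) = 0.7069; θ_2 = -45.0161° (elbow-down)
β = atan2(0.5709,-10.3250) = 176.8349°; ψ = atan2(-5.6584,8.6553) = -33.1749°
θ_1 = β − ψ = 210.0098°
θ_3 = φ − θ_1 − θ_2 = -44.9938° (wrapped to (-180°,180°])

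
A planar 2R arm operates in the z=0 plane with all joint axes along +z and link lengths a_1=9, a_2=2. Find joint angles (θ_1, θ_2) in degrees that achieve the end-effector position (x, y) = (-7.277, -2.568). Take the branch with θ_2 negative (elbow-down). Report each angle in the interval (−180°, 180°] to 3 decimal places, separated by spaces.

-150.000 -134.988

cos θ_2 = (59.5494−9²−2²)/(2·9·2) = -0.7070; θ_2 = -134.9883° (elbow-down)
β = atan2(-2.5680,-7.2770) = -160.5624°; ψ = atan2(-1.4145,7.5861) = -10.5621°
θ_1 = β − ψ = -150.0003°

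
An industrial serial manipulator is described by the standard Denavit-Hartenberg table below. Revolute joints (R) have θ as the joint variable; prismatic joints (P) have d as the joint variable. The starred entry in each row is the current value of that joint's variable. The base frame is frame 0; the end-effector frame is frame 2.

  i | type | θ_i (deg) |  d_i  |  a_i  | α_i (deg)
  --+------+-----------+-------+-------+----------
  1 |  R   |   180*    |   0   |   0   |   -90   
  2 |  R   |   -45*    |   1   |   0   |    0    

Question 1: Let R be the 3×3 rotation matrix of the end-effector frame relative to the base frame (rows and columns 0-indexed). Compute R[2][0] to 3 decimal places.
0.707

End-effector x-axis (col 0 of R) = (-0.7071,0.0000,0.7071)
R[2][0] = 0.7071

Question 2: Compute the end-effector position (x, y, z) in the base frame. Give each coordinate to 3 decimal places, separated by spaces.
-0.000 -1.000 0.000

after link 1: o_1 = (0.0000, 0.0000, 0.0000)
after link 2: o_2 = (-0.0000, -1.0000, 0.0000)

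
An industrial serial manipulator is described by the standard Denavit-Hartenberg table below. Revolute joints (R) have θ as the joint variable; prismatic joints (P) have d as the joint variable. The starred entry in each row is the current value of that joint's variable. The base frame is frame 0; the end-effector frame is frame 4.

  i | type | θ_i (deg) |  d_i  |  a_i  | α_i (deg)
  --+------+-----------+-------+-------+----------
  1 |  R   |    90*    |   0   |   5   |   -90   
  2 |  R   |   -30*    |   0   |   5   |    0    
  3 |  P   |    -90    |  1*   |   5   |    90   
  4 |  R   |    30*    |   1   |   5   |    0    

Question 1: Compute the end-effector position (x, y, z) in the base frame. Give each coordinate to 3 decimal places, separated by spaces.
after link 1: o_1 = (0.0000, 5.0000, 0.0000)
after link 2: o_2 = (0.0000, 9.3301, 2.5000)
after link 3: o_3 = (-1.0000, 6.8301, 6.8301)
after link 4: o_4 = (-3.5000, 3.7990, 10.0801)

-3.500 3.799 10.080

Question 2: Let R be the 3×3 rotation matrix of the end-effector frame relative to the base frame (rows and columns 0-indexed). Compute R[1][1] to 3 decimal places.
0.250

End-effector y-axis (col 1 of R) = (-0.8660,0.2500,-0.4330)
R[1][1] = 0.2500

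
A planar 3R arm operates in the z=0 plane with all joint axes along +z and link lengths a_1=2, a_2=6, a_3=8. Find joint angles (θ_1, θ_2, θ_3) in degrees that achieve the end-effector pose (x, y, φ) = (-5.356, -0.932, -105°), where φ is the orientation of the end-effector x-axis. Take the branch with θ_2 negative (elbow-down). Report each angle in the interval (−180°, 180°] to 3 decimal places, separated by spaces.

wrist centre = target − a_3·(cos φ, sin φ) = (-3.2854, 6.7954)
cos θ_2 = (56.9717−2²−6²)/(2·2·6) = 0.7072; θ_2 = -44.9961° (elbow-down)
β = atan2(6.7954,-3.2854) = 115.8029°; ψ = atan2(-4.2424,6.2429) = -34.1979°
θ_1 = β − ψ = 150.0007°
θ_3 = φ − θ_1 − θ_2 = 149.9954° (wrapped to (-180°,180°])

150.001 -44.996 149.995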